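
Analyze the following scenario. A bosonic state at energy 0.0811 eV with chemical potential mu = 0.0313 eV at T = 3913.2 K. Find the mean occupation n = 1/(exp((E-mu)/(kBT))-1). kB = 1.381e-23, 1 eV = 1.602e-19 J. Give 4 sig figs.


Step 1: (E - mu) = 0.0498 eV
Step 2: x = (E-mu)*eV/(kB*T) = 0.0498*1.602e-19/(1.381e-23*3913.2) = 0.1476
Step 3: exp(x) = 1.159
Step 4: n = 1/(exp(x)-1) = 6.286

6.286


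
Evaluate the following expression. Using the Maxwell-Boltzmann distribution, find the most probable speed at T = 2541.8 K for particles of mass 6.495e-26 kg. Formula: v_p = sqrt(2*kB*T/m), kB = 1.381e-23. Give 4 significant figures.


Step 1: Numerator = 2*kB*T = 2*1.381e-23*2541.8 = 7.02e-20
Step 2: Ratio = 7.02e-20 / 6.495e-26 = 1.081e+06
Step 3: v_p = sqrt(1.081e+06) = 1040 m/s

1040


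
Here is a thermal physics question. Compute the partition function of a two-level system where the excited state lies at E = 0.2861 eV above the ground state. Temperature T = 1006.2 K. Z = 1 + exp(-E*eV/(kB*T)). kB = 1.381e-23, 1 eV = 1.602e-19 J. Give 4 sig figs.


Step 1: Compute beta*E = E*eV/(kB*T) = 0.2861*1.602e-19/(1.381e-23*1006.2) = 3.298
Step 2: exp(-beta*E) = exp(-3.298) = 0.03694
Step 3: Z = 1 + 0.03694 = 1.037

1.037


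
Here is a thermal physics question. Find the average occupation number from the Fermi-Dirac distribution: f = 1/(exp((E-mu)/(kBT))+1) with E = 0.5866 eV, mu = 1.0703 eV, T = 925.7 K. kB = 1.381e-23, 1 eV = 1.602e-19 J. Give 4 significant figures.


Step 1: (E - mu) = 0.5866 - 1.0703 = -0.4837 eV
Step 2: Convert: (E-mu)*eV = -7.749e-20 J
Step 3: x = (E-mu)*eV/(kB*T) = -6.061
Step 4: f = 1/(exp(-6.061)+1) = 0.9977

0.9977


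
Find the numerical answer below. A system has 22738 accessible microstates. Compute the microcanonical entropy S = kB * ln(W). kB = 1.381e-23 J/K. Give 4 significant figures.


Step 1: ln(W) = ln(22738) = 10.03
Step 2: S = kB * ln(W) = 1.381e-23 * 10.03
Step 3: S = 1.385e-22 J/K

1.385e-22


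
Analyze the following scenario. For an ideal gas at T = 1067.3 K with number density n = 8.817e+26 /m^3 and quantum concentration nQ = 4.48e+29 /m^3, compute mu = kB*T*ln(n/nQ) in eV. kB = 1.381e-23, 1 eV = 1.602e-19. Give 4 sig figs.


Step 1: n/nQ = 8.817e+26/4.48e+29 = 0.001968
Step 2: ln(n/nQ) = -6.231
Step 3: mu = kB*T*ln(n/nQ) = 1.474e-20*-6.231 = -9.184e-20 J
Step 4: Convert to eV: -9.184e-20/1.602e-19 = -0.5733 eV

-0.5733


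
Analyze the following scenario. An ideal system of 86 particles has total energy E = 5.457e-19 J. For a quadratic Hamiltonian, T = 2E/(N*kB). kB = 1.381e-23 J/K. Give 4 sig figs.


Step 1: Numerator = 2*E = 2*5.457e-19 = 1.091e-18 J
Step 2: Denominator = N*kB = 86*1.381e-23 = 1.188e-21
Step 3: T = 1.091e-18 / 1.188e-21 = 918.9 K

918.9


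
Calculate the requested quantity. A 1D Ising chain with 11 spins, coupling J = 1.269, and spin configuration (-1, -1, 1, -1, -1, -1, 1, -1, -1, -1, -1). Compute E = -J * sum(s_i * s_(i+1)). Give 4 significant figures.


Step 1: Nearest-neighbor products: 1, -1, -1, 1, 1, -1, -1, 1, 1, 1
Step 2: Sum of products = 2
Step 3: E = -1.269 * 2 = -2.538

-2.538


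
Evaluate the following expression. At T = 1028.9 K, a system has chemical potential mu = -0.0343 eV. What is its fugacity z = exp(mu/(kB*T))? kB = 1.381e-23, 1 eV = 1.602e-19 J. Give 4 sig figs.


Step 1: Convert mu to Joules: -0.0343*1.602e-19 = -5.495e-21 J
Step 2: kB*T = 1.381e-23*1028.9 = 1.421e-20 J
Step 3: mu/(kB*T) = -0.3867
Step 4: z = exp(-0.3867) = 0.6793

0.6793


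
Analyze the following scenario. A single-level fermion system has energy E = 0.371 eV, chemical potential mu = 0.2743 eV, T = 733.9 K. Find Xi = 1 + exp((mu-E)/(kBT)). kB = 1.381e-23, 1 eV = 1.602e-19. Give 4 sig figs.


Step 1: (mu - E) = 0.2743 - 0.371 = -0.0967 eV
Step 2: x = (mu-E)*eV/(kB*T) = -0.0967*1.602e-19/(1.381e-23*733.9) = -1.528
Step 3: exp(x) = 0.2169
Step 4: Xi = 1 + 0.2169 = 1.217

1.217


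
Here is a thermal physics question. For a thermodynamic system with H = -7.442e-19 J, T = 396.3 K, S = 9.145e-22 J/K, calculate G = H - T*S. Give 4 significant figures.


Step 1: T*S = 396.3 * 9.145e-22 = 3.624e-19 J
Step 2: G = H - T*S = -7.442e-19 - 3.624e-19
Step 3: G = -1.107e-18 J

-1.107e-18


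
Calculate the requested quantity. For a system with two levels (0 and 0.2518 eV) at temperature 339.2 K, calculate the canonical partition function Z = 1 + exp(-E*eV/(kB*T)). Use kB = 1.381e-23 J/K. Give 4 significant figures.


Step 1: Compute beta*E = E*eV/(kB*T) = 0.2518*1.602e-19/(1.381e-23*339.2) = 8.611
Step 2: exp(-beta*E) = exp(-8.611) = 0.000182
Step 3: Z = 1 + 0.000182 = 1

1


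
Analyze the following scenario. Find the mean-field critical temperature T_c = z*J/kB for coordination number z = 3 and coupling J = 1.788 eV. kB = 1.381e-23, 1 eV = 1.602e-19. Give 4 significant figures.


Step 1: z*J = 3*1.788 = 5.364 eV
Step 2: Convert to Joules: 5.364*1.602e-19 = 8.593e-19 J
Step 3: T_c = 8.593e-19 / 1.381e-23 = 6.222e+04 K

6.222e+04


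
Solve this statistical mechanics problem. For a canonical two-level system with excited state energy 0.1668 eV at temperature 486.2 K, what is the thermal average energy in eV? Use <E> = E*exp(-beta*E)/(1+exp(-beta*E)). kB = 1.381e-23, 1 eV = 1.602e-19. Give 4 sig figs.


Step 1: beta*E = 0.1668*1.602e-19/(1.381e-23*486.2) = 3.98
Step 2: exp(-beta*E) = 0.01869
Step 3: <E> = 0.1668*0.01869/(1+0.01869) = 0.003061 eV

0.003061


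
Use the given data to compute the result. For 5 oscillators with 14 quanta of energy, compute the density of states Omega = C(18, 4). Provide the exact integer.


Step 1: Use binomial coefficient C(18, 4)
Step 2: Numerator = 18! / 14!
Step 3: Denominator = 4!
Step 4: Omega = 3060

3060


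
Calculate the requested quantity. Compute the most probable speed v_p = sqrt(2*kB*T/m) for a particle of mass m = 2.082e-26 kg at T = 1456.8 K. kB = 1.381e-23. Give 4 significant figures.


Step 1: Numerator = 2*kB*T = 2*1.381e-23*1456.8 = 4.024e-20
Step 2: Ratio = 4.024e-20 / 2.082e-26 = 1.933e+06
Step 3: v_p = sqrt(1.933e+06) = 1390 m/s

1390


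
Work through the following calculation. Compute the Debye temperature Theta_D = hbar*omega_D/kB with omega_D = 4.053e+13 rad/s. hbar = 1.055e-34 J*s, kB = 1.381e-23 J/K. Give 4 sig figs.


Step 1: hbar*omega_D = 1.055e-34 * 4.053e+13 = 4.276e-21 J
Step 2: Theta_D = 4.276e-21 / 1.381e-23
Step 3: Theta_D = 309.6 K

309.6


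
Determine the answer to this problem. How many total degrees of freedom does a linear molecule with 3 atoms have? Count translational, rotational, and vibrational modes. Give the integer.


Step 1: Translational DOF = 3
Step 2: Rotational DOF (linear) = 2
Step 3: Vibrational DOF = 3*3 - 5 = 4
Step 4: Total = 3 + 2 + 4 = 9

9


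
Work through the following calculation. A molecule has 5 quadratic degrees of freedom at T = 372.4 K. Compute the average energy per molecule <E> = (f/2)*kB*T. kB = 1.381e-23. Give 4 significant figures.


Step 1: f/2 = 5/2 = 2.5
Step 2: kB*T = 1.381e-23 * 372.4 = 5.143e-21
Step 3: <E> = 2.5 * 5.143e-21 = 1.286e-20 J

1.286e-20


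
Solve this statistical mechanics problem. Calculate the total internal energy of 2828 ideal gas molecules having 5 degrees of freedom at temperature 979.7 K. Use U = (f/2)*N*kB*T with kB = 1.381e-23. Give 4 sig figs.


Step 1: f/2 = 5/2 = 2.5
Step 2: N*kB*T = 2828*1.381e-23*979.7 = 3.826e-17
Step 3: U = 2.5 * 3.826e-17 = 9.565e-17 J

9.565e-17


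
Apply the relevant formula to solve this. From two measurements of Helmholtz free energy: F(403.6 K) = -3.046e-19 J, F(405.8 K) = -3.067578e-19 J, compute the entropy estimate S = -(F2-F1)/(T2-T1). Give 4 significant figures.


Step 1: dF = F2 - F1 = -3.067578e-19 - (-3.046e-19) = -2.1578e-21 J
Step 2: dT = T2 - T1 = 405.8 - 403.6 = 2.2 K
Step 3: S = -dF/dT = -(-2.1578e-21)/2.2 = 9.808e-22 J/K

9.808e-22


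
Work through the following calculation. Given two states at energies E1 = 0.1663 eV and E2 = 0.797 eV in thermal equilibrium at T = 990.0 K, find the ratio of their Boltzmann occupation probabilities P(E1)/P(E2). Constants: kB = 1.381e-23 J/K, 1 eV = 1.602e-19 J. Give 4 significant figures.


Step 1: Compute energy difference dE = E1 - E2 = 0.1663 - 0.797 = -0.6307 eV
Step 2: Convert to Joules: dE_J = -0.6307 * 1.602e-19 = -1.01e-19 J
Step 3: Compute exponent = -dE_J / (kB * T) = -(-1.01e-19) / (1.381e-23 * 990.0) = 7.39
Step 4: P(E1)/P(E2) = exp(7.39) = 1620

1620


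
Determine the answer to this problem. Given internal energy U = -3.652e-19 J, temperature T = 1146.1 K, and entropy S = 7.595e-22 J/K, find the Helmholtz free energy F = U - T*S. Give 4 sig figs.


Step 1: T*S = 1146.1 * 7.595e-22 = 8.705e-19 J
Step 2: F = U - T*S = -3.652e-19 - 8.705e-19
Step 3: F = -1.236e-18 J

-1.236e-18


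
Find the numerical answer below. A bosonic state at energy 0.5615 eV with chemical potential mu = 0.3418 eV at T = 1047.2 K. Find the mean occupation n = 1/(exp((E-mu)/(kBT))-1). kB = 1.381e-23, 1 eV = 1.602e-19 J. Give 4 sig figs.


Step 1: (E - mu) = 0.2197 eV
Step 2: x = (E-mu)*eV/(kB*T) = 0.2197*1.602e-19/(1.381e-23*1047.2) = 2.434
Step 3: exp(x) = 11.4
Step 4: n = 1/(exp(x)-1) = 0.09614

0.09614


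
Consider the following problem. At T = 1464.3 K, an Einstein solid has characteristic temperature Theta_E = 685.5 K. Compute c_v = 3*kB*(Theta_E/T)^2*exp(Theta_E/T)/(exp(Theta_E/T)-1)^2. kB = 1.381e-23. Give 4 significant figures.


Step 1: x = Theta_E/T = 685.5/1464.3 = 0.4681
Step 2: x^2 = 0.2192
Step 3: exp(x) = 1.597
Step 4: c_v = 3*1.381e-23*0.2192*1.597/(1.597-1)^2 = 4.068e-23

4.068e-23


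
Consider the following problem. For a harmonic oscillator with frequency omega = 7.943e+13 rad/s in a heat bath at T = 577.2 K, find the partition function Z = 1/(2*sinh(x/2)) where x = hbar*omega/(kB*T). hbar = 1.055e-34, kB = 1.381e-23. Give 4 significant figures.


Step 1: Compute x = hbar*omega/(kB*T) = 1.055e-34*7.943e+13/(1.381e-23*577.2) = 1.051
Step 2: x/2 = 0.5256
Step 3: sinh(x/2) = 0.5502
Step 4: Z = 1/(2*0.5502) = 0.9088

0.9088


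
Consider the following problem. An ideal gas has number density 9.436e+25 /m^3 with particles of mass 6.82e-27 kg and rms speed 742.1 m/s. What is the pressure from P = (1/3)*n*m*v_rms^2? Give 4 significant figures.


Step 1: v_rms^2 = 742.1^2 = 5.507e+05
Step 2: n*m = 9.436e+25*6.82e-27 = 0.6435
Step 3: P = (1/3)*0.6435*5.507e+05 = 1.181e+05 Pa

1.181e+05


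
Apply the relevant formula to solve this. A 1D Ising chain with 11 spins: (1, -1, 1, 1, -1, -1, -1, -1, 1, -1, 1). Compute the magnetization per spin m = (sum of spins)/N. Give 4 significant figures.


Step 1: Count up spins (+1): 5, down spins (-1): 6
Step 2: Total magnetization M = 5 - 6 = -1
Step 3: m = M/N = -1/11 = -0.09091

-0.09091


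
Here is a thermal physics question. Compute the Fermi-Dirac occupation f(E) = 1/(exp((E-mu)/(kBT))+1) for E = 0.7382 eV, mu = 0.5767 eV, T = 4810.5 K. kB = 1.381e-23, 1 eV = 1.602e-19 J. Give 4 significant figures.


Step 1: (E - mu) = 0.7382 - 0.5767 = 0.1615 eV
Step 2: Convert: (E-mu)*eV = 2.587e-20 J
Step 3: x = (E-mu)*eV/(kB*T) = 0.3894
Step 4: f = 1/(exp(0.3894)+1) = 0.4038

0.4038


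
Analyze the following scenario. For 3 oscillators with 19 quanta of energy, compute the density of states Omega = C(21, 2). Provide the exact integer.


Step 1: Use binomial coefficient C(21, 2)
Step 2: Numerator = 21! / 19!
Step 3: Denominator = 2!
Step 4: Omega = 210

210


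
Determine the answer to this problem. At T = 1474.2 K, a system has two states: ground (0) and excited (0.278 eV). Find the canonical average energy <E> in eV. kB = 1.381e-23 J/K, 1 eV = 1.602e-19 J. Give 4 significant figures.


Step 1: beta*E = 0.278*1.602e-19/(1.381e-23*1474.2) = 2.188
Step 2: exp(-beta*E) = 0.1122
Step 3: <E> = 0.278*0.1122/(1+0.1122) = 0.02804 eV

0.02804


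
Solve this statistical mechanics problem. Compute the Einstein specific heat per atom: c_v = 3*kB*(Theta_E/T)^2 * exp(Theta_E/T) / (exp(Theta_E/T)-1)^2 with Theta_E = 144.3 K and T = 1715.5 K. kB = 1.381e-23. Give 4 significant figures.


Step 1: x = Theta_E/T = 144.3/1715.5 = 0.08412
Step 2: x^2 = 0.007075
Step 3: exp(x) = 1.088
Step 4: c_v = 3*1.381e-23*0.007075*1.088/(1.088-1)^2 = 4.141e-23

4.141e-23


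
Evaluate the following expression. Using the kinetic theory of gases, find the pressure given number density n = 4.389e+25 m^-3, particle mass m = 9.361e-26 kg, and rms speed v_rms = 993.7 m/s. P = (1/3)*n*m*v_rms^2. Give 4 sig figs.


Step 1: v_rms^2 = 993.7^2 = 9.874e+05
Step 2: n*m = 4.389e+25*9.361e-26 = 4.109
Step 3: P = (1/3)*4.109*9.874e+05 = 1.352e+06 Pa

1.352e+06


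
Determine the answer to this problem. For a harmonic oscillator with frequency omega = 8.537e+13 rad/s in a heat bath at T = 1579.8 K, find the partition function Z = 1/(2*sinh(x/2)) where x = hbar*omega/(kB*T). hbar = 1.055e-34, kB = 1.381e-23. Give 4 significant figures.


Step 1: Compute x = hbar*omega/(kB*T) = 1.055e-34*8.537e+13/(1.381e-23*1579.8) = 0.4128
Step 2: x/2 = 0.2064
Step 3: sinh(x/2) = 0.2079
Step 4: Z = 1/(2*0.2079) = 2.405

2.405


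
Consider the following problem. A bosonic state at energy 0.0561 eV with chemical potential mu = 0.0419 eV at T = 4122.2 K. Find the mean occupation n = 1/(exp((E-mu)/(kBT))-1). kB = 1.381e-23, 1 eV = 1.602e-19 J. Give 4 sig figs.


Step 1: (E - mu) = 0.0142 eV
Step 2: x = (E-mu)*eV/(kB*T) = 0.0142*1.602e-19/(1.381e-23*4122.2) = 0.03996
Step 3: exp(x) = 1.041
Step 4: n = 1/(exp(x)-1) = 24.53

24.53


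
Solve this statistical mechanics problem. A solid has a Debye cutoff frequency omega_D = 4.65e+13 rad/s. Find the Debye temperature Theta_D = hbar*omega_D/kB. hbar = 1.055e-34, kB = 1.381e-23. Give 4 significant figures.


Step 1: hbar*omega_D = 1.055e-34 * 4.65e+13 = 4.906e-21 J
Step 2: Theta_D = 4.906e-21 / 1.381e-23
Step 3: Theta_D = 355.2 K

355.2


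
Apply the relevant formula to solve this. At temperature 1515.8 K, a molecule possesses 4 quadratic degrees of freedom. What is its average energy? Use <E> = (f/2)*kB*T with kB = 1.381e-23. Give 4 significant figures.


Step 1: f/2 = 4/2 = 2
Step 2: kB*T = 1.381e-23 * 1515.8 = 2.093e-20
Step 3: <E> = 2 * 2.093e-20 = 4.187e-20 J

4.187e-20


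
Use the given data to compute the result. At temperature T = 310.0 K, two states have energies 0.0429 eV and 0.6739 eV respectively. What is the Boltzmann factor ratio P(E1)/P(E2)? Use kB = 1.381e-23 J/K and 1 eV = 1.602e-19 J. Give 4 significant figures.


Step 1: Compute energy difference dE = E1 - E2 = 0.0429 - 0.6739 = -0.631 eV
Step 2: Convert to Joules: dE_J = -0.631 * 1.602e-19 = -1.011e-19 J
Step 3: Compute exponent = -dE_J / (kB * T) = -(-1.011e-19) / (1.381e-23 * 310.0) = 23.61
Step 4: P(E1)/P(E2) = exp(23.61) = 1.797e+10

1.797e+10


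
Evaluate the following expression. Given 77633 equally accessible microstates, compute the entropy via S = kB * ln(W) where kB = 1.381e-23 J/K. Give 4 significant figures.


Step 1: ln(W) = ln(77633) = 11.26
Step 2: S = kB * ln(W) = 1.381e-23 * 11.26
Step 3: S = 1.555e-22 J/K

1.555e-22


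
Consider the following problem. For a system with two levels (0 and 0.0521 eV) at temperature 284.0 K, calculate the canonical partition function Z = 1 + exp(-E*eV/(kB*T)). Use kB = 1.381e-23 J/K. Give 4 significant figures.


Step 1: Compute beta*E = E*eV/(kB*T) = 0.0521*1.602e-19/(1.381e-23*284.0) = 2.128
Step 2: exp(-beta*E) = exp(-2.128) = 0.1191
Step 3: Z = 1 + 0.1191 = 1.119

1.119


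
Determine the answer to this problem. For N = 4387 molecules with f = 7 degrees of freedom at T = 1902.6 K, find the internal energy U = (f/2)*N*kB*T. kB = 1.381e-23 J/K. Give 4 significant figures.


Step 1: f/2 = 7/2 = 3.5
Step 2: N*kB*T = 4387*1.381e-23*1902.6 = 1.153e-16
Step 3: U = 3.5 * 1.153e-16 = 4.034e-16 J

4.034e-16


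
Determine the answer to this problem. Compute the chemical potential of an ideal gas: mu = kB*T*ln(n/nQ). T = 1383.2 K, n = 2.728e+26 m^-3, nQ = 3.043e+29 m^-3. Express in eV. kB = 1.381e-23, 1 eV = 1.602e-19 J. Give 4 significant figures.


Step 1: n/nQ = 2.728e+26/3.043e+29 = 0.0008965
Step 2: ln(n/nQ) = -7.017
Step 3: mu = kB*T*ln(n/nQ) = 1.91e-20*-7.017 = -1.34e-19 J
Step 4: Convert to eV: -1.34e-19/1.602e-19 = -0.8367 eV

-0.8367


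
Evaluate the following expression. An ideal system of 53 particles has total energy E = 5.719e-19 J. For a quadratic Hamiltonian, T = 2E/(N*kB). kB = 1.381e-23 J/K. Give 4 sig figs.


Step 1: Numerator = 2*E = 2*5.719e-19 = 1.144e-18 J
Step 2: Denominator = N*kB = 53*1.381e-23 = 7.319e-22
Step 3: T = 1.144e-18 / 7.319e-22 = 1563 K

1563


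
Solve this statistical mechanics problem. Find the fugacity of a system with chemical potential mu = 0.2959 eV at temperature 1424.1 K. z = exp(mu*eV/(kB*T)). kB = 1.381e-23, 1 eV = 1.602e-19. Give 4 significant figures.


Step 1: Convert mu to Joules: 0.2959*1.602e-19 = 4.74e-20 J
Step 2: kB*T = 1.381e-23*1424.1 = 1.967e-20 J
Step 3: mu/(kB*T) = 2.41
Step 4: z = exp(2.41) = 11.14

11.14


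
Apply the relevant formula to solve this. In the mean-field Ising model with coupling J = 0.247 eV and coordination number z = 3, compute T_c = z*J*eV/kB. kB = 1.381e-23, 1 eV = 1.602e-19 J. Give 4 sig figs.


Step 1: z*J = 3*0.247 = 0.741 eV
Step 2: Convert to Joules: 0.741*1.602e-19 = 1.187e-19 J
Step 3: T_c = 1.187e-19 / 1.381e-23 = 8596 K

8596


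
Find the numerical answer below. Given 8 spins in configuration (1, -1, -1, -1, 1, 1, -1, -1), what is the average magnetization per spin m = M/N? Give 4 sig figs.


Step 1: Count up spins (+1): 3, down spins (-1): 5
Step 2: Total magnetization M = 3 - 5 = -2
Step 3: m = M/N = -2/8 = -0.25

-0.25


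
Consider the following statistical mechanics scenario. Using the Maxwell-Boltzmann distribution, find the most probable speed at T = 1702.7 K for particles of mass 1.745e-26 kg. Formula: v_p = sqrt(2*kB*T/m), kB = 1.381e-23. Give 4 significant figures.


Step 1: Numerator = 2*kB*T = 2*1.381e-23*1702.7 = 4.703e-20
Step 2: Ratio = 4.703e-20 / 1.745e-26 = 2.695e+06
Step 3: v_p = sqrt(2.695e+06) = 1642 m/s

1642


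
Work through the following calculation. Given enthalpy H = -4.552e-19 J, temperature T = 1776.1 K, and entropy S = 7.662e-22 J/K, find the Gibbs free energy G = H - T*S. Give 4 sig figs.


Step 1: T*S = 1776.1 * 7.662e-22 = 1.361e-18 J
Step 2: G = H - T*S = -4.552e-19 - 1.361e-18
Step 3: G = -1.816e-18 J

-1.816e-18


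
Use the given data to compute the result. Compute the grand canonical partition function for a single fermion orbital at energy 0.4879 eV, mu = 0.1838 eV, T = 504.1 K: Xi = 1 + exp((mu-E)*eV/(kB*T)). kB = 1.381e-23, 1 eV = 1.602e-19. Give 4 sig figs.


Step 1: (mu - E) = 0.1838 - 0.4879 = -0.3041 eV
Step 2: x = (mu-E)*eV/(kB*T) = -0.3041*1.602e-19/(1.381e-23*504.1) = -6.998
Step 3: exp(x) = 0.0009138
Step 4: Xi = 1 + 0.0009138 = 1.001

1.001


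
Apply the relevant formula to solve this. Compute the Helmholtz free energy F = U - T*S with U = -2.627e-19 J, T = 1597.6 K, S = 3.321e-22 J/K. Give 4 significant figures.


Step 1: T*S = 1597.6 * 3.321e-22 = 5.306e-19 J
Step 2: F = U - T*S = -2.627e-19 - 5.306e-19
Step 3: F = -7.933e-19 J

-7.933e-19


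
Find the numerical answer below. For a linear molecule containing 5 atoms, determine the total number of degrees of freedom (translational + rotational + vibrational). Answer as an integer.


Step 1: Translational DOF = 3
Step 2: Rotational DOF (linear) = 2
Step 3: Vibrational DOF = 3*5 - 5 = 10
Step 4: Total = 3 + 2 + 10 = 15

15


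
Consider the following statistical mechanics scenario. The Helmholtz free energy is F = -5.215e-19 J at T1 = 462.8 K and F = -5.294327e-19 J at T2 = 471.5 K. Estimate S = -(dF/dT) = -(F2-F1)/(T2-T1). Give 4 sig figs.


Step 1: dF = F2 - F1 = -5.294327e-19 - (-5.215e-19) = -7.9327e-21 J
Step 2: dT = T2 - T1 = 471.5 - 462.8 = 8.7 K
Step 3: S = -dF/dT = -(-7.9327e-21)/8.7 = 9.118e-22 J/K

9.118e-22


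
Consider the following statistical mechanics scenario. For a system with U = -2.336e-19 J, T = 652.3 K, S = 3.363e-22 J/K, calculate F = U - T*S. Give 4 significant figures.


Step 1: T*S = 652.3 * 3.363e-22 = 2.194e-19 J
Step 2: F = U - T*S = -2.336e-19 - 2.194e-19
Step 3: F = -4.53e-19 J

-4.53e-19


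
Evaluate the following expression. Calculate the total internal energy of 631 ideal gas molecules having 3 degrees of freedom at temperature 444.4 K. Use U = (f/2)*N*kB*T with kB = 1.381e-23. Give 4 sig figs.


Step 1: f/2 = 3/2 = 1.5
Step 2: N*kB*T = 631*1.381e-23*444.4 = 3.873e-18
Step 3: U = 1.5 * 3.873e-18 = 5.809e-18 J

5.809e-18


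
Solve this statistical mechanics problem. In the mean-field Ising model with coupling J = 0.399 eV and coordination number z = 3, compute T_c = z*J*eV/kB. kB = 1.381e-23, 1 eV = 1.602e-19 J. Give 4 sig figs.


Step 1: z*J = 3*0.399 = 1.197 eV
Step 2: Convert to Joules: 1.197*1.602e-19 = 1.918e-19 J
Step 3: T_c = 1.918e-19 / 1.381e-23 = 1.389e+04 K

1.389e+04


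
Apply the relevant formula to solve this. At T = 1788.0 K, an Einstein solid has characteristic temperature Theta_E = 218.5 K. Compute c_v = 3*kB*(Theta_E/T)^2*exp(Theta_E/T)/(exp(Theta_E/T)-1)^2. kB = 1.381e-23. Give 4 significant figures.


Step 1: x = Theta_E/T = 218.5/1788.0 = 0.1222
Step 2: x^2 = 0.01493
Step 3: exp(x) = 1.13
Step 4: c_v = 3*1.381e-23*0.01493*1.13/(1.13-1)^2 = 4.138e-23

4.138e-23


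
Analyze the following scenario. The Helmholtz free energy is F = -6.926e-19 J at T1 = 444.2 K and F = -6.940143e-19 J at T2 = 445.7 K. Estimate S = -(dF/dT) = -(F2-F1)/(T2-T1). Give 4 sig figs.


Step 1: dF = F2 - F1 = -6.940143e-19 - (-6.926e-19) = -1.4143e-21 J
Step 2: dT = T2 - T1 = 445.7 - 444.2 = 1.5 K
Step 3: S = -dF/dT = -(-1.4143e-21)/1.5 = 9.429e-22 J/K

9.429e-22


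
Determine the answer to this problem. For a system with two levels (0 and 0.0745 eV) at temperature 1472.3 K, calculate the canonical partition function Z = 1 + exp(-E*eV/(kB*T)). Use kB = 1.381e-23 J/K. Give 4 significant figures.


Step 1: Compute beta*E = E*eV/(kB*T) = 0.0745*1.602e-19/(1.381e-23*1472.3) = 0.587
Step 2: exp(-beta*E) = exp(-0.587) = 0.556
Step 3: Z = 1 + 0.556 = 1.556

1.556


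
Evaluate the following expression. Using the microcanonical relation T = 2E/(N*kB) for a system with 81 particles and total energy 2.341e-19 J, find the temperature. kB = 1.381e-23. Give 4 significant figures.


Step 1: Numerator = 2*E = 2*2.341e-19 = 4.682e-19 J
Step 2: Denominator = N*kB = 81*1.381e-23 = 1.119e-21
Step 3: T = 4.682e-19 / 1.119e-21 = 418.6 K

418.6


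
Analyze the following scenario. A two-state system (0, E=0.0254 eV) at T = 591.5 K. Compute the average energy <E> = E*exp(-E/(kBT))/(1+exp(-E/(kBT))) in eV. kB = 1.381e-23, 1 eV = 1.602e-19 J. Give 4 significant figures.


Step 1: beta*E = 0.0254*1.602e-19/(1.381e-23*591.5) = 0.4981
Step 2: exp(-beta*E) = 0.6077
Step 3: <E> = 0.0254*0.6077/(1+0.6077) = 0.009601 eV

0.009601


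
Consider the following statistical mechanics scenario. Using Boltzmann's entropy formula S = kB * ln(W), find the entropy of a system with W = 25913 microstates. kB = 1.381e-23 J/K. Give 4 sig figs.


Step 1: ln(W) = ln(25913) = 10.16
Step 2: S = kB * ln(W) = 1.381e-23 * 10.16
Step 3: S = 1.403e-22 J/K

1.403e-22


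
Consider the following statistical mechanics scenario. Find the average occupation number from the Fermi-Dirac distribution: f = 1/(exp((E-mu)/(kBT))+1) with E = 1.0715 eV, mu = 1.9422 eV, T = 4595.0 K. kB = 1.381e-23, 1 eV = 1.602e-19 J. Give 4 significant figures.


Step 1: (E - mu) = 1.0715 - 1.9422 = -0.8707 eV
Step 2: Convert: (E-mu)*eV = -1.395e-19 J
Step 3: x = (E-mu)*eV/(kB*T) = -2.198
Step 4: f = 1/(exp(-2.198)+1) = 0.9001

0.9001


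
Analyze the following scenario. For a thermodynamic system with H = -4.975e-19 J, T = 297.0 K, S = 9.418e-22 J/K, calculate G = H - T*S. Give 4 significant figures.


Step 1: T*S = 297.0 * 9.418e-22 = 2.797e-19 J
Step 2: G = H - T*S = -4.975e-19 - 2.797e-19
Step 3: G = -7.772e-19 J

-7.772e-19


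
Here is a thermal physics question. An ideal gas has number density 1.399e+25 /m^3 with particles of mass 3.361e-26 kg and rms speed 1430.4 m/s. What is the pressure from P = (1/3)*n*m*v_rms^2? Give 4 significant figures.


Step 1: v_rms^2 = 1430.4^2 = 2.046e+06
Step 2: n*m = 1.399e+25*3.361e-26 = 0.4702
Step 3: P = (1/3)*0.4702*2.046e+06 = 3.207e+05 Pa

3.207e+05


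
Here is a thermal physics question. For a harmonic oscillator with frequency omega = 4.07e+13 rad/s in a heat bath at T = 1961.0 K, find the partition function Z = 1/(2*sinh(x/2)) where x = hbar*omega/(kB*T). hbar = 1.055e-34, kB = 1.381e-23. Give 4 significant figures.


Step 1: Compute x = hbar*omega/(kB*T) = 1.055e-34*4.07e+13/(1.381e-23*1961.0) = 0.1586
Step 2: x/2 = 0.07928
Step 3: sinh(x/2) = 0.07936
Step 4: Z = 1/(2*0.07936) = 6.3

6.3


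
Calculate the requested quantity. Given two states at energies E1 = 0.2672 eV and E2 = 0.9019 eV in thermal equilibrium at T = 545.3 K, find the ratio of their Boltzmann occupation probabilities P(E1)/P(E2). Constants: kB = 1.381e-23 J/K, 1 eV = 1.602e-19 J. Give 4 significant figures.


Step 1: Compute energy difference dE = E1 - E2 = 0.2672 - 0.9019 = -0.6347 eV
Step 2: Convert to Joules: dE_J = -0.6347 * 1.602e-19 = -1.017e-19 J
Step 3: Compute exponent = -dE_J / (kB * T) = -(-1.017e-19) / (1.381e-23 * 545.3) = 13.5
Step 4: P(E1)/P(E2) = exp(13.5) = 7.31e+05

7.31e+05


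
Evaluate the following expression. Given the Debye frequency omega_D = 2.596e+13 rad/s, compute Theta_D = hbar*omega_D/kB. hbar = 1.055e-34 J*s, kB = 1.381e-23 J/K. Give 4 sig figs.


Step 1: hbar*omega_D = 1.055e-34 * 2.596e+13 = 2.739e-21 J
Step 2: Theta_D = 2.739e-21 / 1.381e-23
Step 3: Theta_D = 198.3 K

198.3


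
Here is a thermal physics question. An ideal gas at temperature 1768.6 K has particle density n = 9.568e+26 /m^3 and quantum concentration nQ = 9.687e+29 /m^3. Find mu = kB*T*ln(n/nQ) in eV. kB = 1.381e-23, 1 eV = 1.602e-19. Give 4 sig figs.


Step 1: n/nQ = 9.568e+26/9.687e+29 = 0.0009877
Step 2: ln(n/nQ) = -6.92
Step 3: mu = kB*T*ln(n/nQ) = 2.442e-20*-6.92 = -1.69e-19 J
Step 4: Convert to eV: -1.69e-19/1.602e-19 = -1.055 eV

-1.055


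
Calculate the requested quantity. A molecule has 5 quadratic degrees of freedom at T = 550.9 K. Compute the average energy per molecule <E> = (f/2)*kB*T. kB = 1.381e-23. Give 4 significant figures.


Step 1: f/2 = 5/2 = 2.5
Step 2: kB*T = 1.381e-23 * 550.9 = 7.608e-21
Step 3: <E> = 2.5 * 7.608e-21 = 1.902e-20 J

1.902e-20


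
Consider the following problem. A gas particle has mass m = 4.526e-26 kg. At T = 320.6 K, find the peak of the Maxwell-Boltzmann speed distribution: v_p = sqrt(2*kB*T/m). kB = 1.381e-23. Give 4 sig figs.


Step 1: Numerator = 2*kB*T = 2*1.381e-23*320.6 = 8.855e-21
Step 2: Ratio = 8.855e-21 / 4.526e-26 = 1.956e+05
Step 3: v_p = sqrt(1.956e+05) = 442.3 m/s

442.3


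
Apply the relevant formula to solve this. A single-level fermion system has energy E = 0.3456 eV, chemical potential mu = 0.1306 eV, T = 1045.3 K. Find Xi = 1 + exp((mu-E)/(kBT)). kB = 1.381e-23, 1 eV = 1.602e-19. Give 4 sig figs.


Step 1: (mu - E) = 0.1306 - 0.3456 = -0.215 eV
Step 2: x = (mu-E)*eV/(kB*T) = -0.215*1.602e-19/(1.381e-23*1045.3) = -2.386
Step 3: exp(x) = 0.092
Step 4: Xi = 1 + 0.092 = 1.092

1.092


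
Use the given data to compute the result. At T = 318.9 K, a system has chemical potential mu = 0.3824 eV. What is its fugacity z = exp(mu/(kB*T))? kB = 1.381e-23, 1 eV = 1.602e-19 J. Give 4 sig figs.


Step 1: Convert mu to Joules: 0.3824*1.602e-19 = 6.126e-20 J
Step 2: kB*T = 1.381e-23*318.9 = 4.404e-21 J
Step 3: mu/(kB*T) = 13.91
Step 4: z = exp(13.91) = 1.099e+06

1.099e+06


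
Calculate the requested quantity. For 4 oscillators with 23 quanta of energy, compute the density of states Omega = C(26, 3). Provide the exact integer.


Step 1: Use binomial coefficient C(26, 3)
Step 2: Numerator = 26! / 23!
Step 3: Denominator = 3!
Step 4: Omega = 2600

2600


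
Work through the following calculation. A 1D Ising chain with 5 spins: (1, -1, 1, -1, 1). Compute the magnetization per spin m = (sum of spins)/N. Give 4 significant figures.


Step 1: Count up spins (+1): 3, down spins (-1): 2
Step 2: Total magnetization M = 3 - 2 = 1
Step 3: m = M/N = 1/5 = 0.2

0.2


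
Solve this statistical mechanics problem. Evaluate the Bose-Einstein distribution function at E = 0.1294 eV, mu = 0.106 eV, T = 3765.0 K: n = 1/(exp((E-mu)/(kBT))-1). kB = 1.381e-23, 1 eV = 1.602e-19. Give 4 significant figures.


Step 1: (E - mu) = 0.0234 eV
Step 2: x = (E-mu)*eV/(kB*T) = 0.0234*1.602e-19/(1.381e-23*3765.0) = 0.0721
Step 3: exp(x) = 1.075
Step 4: n = 1/(exp(x)-1) = 13.38

13.38


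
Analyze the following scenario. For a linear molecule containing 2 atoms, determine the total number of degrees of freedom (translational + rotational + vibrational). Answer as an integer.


Step 1: Translational DOF = 3
Step 2: Rotational DOF (linear) = 2
Step 3: Vibrational DOF = 3*2 - 5 = 1
Step 4: Total = 3 + 2 + 1 = 6

6


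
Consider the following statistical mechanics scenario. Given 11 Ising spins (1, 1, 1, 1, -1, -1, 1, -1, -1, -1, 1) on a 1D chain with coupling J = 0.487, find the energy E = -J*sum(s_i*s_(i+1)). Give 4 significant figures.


Step 1: Nearest-neighbor products: 1, 1, 1, -1, 1, -1, -1, 1, 1, -1
Step 2: Sum of products = 2
Step 3: E = -0.487 * 2 = -0.974

-0.974


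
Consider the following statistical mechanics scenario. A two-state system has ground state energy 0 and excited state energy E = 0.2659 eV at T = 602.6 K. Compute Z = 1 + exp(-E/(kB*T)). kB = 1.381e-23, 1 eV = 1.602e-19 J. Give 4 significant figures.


Step 1: Compute beta*E = E*eV/(kB*T) = 0.2659*1.602e-19/(1.381e-23*602.6) = 5.119
Step 2: exp(-beta*E) = exp(-5.119) = 0.005984
Step 3: Z = 1 + 0.005984 = 1.006

1.006


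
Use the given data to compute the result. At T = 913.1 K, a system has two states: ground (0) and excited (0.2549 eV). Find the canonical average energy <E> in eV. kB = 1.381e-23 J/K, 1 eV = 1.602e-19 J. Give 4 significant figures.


Step 1: beta*E = 0.2549*1.602e-19/(1.381e-23*913.1) = 3.238
Step 2: exp(-beta*E) = 0.03923
Step 3: <E> = 0.2549*0.03923/(1+0.03923) = 0.009622 eV

0.009622


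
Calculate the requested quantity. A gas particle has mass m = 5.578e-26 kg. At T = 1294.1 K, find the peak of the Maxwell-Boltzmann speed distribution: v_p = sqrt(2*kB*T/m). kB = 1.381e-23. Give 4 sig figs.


Step 1: Numerator = 2*kB*T = 2*1.381e-23*1294.1 = 3.574e-20
Step 2: Ratio = 3.574e-20 / 5.578e-26 = 6.408e+05
Step 3: v_p = sqrt(6.408e+05) = 800.5 m/s

800.5


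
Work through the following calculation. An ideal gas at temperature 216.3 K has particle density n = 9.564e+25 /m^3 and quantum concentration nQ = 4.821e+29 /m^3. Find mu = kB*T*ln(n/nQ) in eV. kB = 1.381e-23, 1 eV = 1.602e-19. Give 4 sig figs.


Step 1: n/nQ = 9.564e+25/4.821e+29 = 0.0001984
Step 2: ln(n/nQ) = -8.525
Step 3: mu = kB*T*ln(n/nQ) = 2.987e-21*-8.525 = -2.547e-20 J
Step 4: Convert to eV: -2.547e-20/1.602e-19 = -0.159 eV

-0.159


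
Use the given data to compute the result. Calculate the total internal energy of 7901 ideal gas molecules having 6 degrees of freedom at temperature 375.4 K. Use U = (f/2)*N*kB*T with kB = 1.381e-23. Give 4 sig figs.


Step 1: f/2 = 6/2 = 3.0
Step 2: N*kB*T = 7901*1.381e-23*375.4 = 4.096e-17
Step 3: U = 3.0 * 4.096e-17 = 1.229e-16 J

1.229e-16


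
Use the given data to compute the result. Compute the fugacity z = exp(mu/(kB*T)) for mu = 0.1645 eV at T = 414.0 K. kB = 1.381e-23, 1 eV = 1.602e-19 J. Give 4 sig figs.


Step 1: Convert mu to Joules: 0.1645*1.602e-19 = 2.635e-20 J
Step 2: kB*T = 1.381e-23*414.0 = 5.717e-21 J
Step 3: mu/(kB*T) = 4.609
Step 4: z = exp(4.609) = 100.4

100.4


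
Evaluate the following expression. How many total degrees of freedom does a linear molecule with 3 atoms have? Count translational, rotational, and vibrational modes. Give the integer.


Step 1: Translational DOF = 3
Step 2: Rotational DOF (linear) = 2
Step 3: Vibrational DOF = 3*3 - 5 = 4
Step 4: Total = 3 + 2 + 4 = 9

9


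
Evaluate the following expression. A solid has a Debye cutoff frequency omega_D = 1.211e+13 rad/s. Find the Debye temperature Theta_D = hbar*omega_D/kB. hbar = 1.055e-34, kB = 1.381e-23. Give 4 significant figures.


Step 1: hbar*omega_D = 1.055e-34 * 1.211e+13 = 1.278e-21 J
Step 2: Theta_D = 1.278e-21 / 1.381e-23
Step 3: Theta_D = 92.51 K

92.51


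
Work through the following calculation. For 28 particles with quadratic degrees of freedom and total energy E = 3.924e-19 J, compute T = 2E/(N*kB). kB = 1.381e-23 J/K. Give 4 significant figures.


Step 1: Numerator = 2*E = 2*3.924e-19 = 7.848e-19 J
Step 2: Denominator = N*kB = 28*1.381e-23 = 3.867e-22
Step 3: T = 7.848e-19 / 3.867e-22 = 2030 K

2030


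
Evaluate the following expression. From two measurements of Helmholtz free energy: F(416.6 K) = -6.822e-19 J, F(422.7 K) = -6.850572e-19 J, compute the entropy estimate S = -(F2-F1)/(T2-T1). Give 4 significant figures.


Step 1: dF = F2 - F1 = -6.850572e-19 - (-6.822e-19) = -2.8572e-21 J
Step 2: dT = T2 - T1 = 422.7 - 416.6 = 6.1 K
Step 3: S = -dF/dT = -(-2.8572e-21)/6.1 = 4.684e-22 J/K

4.684e-22


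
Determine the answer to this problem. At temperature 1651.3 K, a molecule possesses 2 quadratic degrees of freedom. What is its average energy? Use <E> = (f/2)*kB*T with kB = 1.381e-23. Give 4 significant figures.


Step 1: f/2 = 2/2 = 1
Step 2: kB*T = 1.381e-23 * 1651.3 = 2.28e-20
Step 3: <E> = 1 * 2.28e-20 = 2.28e-20 J

2.28e-20


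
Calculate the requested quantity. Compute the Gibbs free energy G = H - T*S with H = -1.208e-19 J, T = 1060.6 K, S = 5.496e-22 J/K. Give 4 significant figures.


Step 1: T*S = 1060.6 * 5.496e-22 = 5.829e-19 J
Step 2: G = H - T*S = -1.208e-19 - 5.829e-19
Step 3: G = -7.037e-19 J

-7.037e-19


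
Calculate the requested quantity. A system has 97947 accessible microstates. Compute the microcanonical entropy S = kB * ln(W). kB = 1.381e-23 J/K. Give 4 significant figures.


Step 1: ln(W) = ln(97947) = 11.49
Step 2: S = kB * ln(W) = 1.381e-23 * 11.49
Step 3: S = 1.587e-22 J/K

1.587e-22


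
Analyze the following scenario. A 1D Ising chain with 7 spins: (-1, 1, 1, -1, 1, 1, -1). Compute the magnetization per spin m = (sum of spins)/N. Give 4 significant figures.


Step 1: Count up spins (+1): 4, down spins (-1): 3
Step 2: Total magnetization M = 4 - 3 = 1
Step 3: m = M/N = 1/7 = 0.1429

0.1429


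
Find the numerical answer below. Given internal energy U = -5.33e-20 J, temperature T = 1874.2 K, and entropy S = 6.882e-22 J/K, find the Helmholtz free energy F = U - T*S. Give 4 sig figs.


Step 1: T*S = 1874.2 * 6.882e-22 = 1.29e-18 J
Step 2: F = U - T*S = -5.33e-20 - 1.29e-18
Step 3: F = -1.343e-18 J

-1.343e-18


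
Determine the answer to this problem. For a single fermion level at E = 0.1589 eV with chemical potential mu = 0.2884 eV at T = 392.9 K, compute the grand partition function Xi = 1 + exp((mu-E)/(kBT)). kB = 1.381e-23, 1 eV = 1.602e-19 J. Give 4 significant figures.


Step 1: (mu - E) = 0.2884 - 0.1589 = 0.1295 eV
Step 2: x = (mu-E)*eV/(kB*T) = 0.1295*1.602e-19/(1.381e-23*392.9) = 3.823
Step 3: exp(x) = 45.76
Step 4: Xi = 1 + 45.76 = 46.76

46.76


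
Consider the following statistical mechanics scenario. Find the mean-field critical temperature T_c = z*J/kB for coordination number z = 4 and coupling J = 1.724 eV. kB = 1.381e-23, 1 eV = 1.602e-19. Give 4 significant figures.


Step 1: z*J = 4*1.724 = 6.896 eV
Step 2: Convert to Joules: 6.896*1.602e-19 = 1.105e-18 J
Step 3: T_c = 1.105e-18 / 1.381e-23 = 8e+04 K

8e+04


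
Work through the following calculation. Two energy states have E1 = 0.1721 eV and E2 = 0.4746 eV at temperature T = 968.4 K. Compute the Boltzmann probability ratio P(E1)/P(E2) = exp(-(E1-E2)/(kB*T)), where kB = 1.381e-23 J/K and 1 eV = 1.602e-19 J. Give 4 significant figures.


Step 1: Compute energy difference dE = E1 - E2 = 0.1721 - 0.4746 = -0.3025 eV
Step 2: Convert to Joules: dE_J = -0.3025 * 1.602e-19 = -4.846e-20 J
Step 3: Compute exponent = -dE_J / (kB * T) = -(-4.846e-20) / (1.381e-23 * 968.4) = 3.624
Step 4: P(E1)/P(E2) = exp(3.624) = 37.47

37.47


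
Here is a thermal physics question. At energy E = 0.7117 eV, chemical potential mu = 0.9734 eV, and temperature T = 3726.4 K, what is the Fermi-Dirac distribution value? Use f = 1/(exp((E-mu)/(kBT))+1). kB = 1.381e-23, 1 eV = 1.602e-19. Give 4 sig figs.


Step 1: (E - mu) = 0.7117 - 0.9734 = -0.2617 eV
Step 2: Convert: (E-mu)*eV = -4.192e-20 J
Step 3: x = (E-mu)*eV/(kB*T) = -0.8147
Step 4: f = 1/(exp(-0.8147)+1) = 0.6931

0.6931


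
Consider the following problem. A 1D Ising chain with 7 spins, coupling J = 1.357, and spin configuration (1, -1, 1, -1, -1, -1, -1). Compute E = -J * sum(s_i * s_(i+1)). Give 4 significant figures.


Step 1: Nearest-neighbor products: -1, -1, -1, 1, 1, 1
Step 2: Sum of products = 0
Step 3: E = -1.357 * 0 = 0

0


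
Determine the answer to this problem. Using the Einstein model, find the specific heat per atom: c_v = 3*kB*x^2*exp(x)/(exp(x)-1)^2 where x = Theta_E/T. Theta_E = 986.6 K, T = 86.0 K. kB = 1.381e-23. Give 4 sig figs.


Step 1: x = Theta_E/T = 986.6/86.0 = 11.47
Step 2: x^2 = 131.6
Step 3: exp(x) = 9.6e+04
Step 4: c_v = 3*1.381e-23*131.6*9.6e+04/(9.6e+04-1)^2 = 5.68e-26

5.68e-26


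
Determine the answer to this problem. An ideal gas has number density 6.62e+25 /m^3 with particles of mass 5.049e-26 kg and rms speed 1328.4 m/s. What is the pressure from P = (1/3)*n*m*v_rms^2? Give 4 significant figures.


Step 1: v_rms^2 = 1328.4^2 = 1.765e+06
Step 2: n*m = 6.62e+25*5.049e-26 = 3.342
Step 3: P = (1/3)*3.342*1.765e+06 = 1.966e+06 Pa

1.966e+06


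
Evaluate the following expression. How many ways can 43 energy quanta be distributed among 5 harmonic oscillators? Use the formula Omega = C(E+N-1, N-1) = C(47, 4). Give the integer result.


Step 1: Use binomial coefficient C(47, 4)
Step 2: Numerator = 47! / 43!
Step 3: Denominator = 4!
Step 4: Omega = 178365

178365


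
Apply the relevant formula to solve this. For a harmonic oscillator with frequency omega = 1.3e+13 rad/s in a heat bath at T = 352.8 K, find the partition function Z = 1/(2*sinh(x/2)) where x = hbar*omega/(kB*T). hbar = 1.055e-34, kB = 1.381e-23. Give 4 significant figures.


Step 1: Compute x = hbar*omega/(kB*T) = 1.055e-34*1.3e+13/(1.381e-23*352.8) = 0.2815
Step 2: x/2 = 0.1407
Step 3: sinh(x/2) = 0.1412
Step 4: Z = 1/(2*0.1412) = 3.541

3.541


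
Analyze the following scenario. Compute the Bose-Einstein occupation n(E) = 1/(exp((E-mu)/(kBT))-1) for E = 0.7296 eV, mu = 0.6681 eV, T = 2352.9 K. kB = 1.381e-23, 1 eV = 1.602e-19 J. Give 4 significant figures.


Step 1: (E - mu) = 0.0615 eV
Step 2: x = (E-mu)*eV/(kB*T) = 0.0615*1.602e-19/(1.381e-23*2352.9) = 0.3032
Step 3: exp(x) = 1.354
Step 4: n = 1/(exp(x)-1) = 2.823

2.823


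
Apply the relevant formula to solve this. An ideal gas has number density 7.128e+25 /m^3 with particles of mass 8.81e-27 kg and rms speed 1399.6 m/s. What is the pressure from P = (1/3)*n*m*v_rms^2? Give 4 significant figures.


Step 1: v_rms^2 = 1399.6^2 = 1.959e+06
Step 2: n*m = 7.128e+25*8.81e-27 = 0.628
Step 3: P = (1/3)*0.628*1.959e+06 = 4.1e+05 Pa

4.1e+05


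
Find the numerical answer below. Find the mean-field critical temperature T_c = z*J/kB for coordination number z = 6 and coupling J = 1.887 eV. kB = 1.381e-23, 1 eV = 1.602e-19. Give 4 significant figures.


Step 1: z*J = 6*1.887 = 11.32 eV
Step 2: Convert to Joules: 11.32*1.602e-19 = 1.814e-18 J
Step 3: T_c = 1.814e-18 / 1.381e-23 = 1.313e+05 K

1.313e+05


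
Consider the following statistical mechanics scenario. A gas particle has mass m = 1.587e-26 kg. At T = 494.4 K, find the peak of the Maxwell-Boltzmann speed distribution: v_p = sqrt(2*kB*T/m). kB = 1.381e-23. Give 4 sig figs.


Step 1: Numerator = 2*kB*T = 2*1.381e-23*494.4 = 1.366e-20
Step 2: Ratio = 1.366e-20 / 1.587e-26 = 8.604e+05
Step 3: v_p = sqrt(8.604e+05) = 927.6 m/s

927.6
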